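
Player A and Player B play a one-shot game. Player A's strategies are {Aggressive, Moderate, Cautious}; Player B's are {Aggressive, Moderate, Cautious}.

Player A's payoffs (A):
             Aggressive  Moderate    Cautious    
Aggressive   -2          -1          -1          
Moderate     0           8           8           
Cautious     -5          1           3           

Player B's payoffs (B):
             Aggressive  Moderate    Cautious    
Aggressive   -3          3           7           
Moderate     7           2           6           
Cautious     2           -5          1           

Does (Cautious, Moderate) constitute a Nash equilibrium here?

No

Holding Player B at Moderate: Player A gets 1 from Cautious but could get 8 by switching to Moderate. Player A has a profitable deviation.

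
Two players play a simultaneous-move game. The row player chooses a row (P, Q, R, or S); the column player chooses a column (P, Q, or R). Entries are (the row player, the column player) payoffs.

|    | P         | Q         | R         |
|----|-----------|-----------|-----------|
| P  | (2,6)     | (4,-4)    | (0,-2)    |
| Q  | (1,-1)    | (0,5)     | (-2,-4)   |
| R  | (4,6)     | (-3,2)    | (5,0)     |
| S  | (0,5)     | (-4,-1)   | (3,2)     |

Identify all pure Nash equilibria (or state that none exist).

A profile is a Nash equilibrium when each player is best-responding to the other.
The row player's best responses — vs P: R (payoff 4); vs Q: P (payoff 4); vs R: R (payoff 5).
The column player's best responses — vs P: P (payoff 6); vs Q: Q (payoff 5); vs R: P (payoff 6); vs S: P (payoff 5).
The only mutual best response is (R, P); neither player gains by switching there.

(R, P)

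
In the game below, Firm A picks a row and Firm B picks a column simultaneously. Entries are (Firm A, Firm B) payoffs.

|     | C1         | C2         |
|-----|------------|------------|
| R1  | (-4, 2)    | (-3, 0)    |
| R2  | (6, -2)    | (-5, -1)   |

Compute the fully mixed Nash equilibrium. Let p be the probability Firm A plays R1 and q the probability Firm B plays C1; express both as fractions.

p = 1/3, q = 1/6

Each player's mixing probability is pinned down by making the *other* player indifferent.
Firm B indifferent between C1 and C2: p·2 + (1−p)·(-2) = p·0 + (1−p)·(-1) ⟹ (-2) + 4p = (-1) + 1p ⟹ p = 1/3.
Firm A indifferent between R1 and R2: q·(-4) + (1−q)·(-3) = q·6 + (1−q)·(-5) ⟹ (-3) + (-1)q = (-5) + 11q ⟹ q = 1/6.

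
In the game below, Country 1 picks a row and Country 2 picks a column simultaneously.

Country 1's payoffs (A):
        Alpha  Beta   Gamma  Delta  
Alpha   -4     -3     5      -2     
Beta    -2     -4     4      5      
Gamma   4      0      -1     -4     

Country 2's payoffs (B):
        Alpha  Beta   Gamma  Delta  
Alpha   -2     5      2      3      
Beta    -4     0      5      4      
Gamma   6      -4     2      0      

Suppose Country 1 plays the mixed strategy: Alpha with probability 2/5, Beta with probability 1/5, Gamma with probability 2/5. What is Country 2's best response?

Country 2's best reply maximizes expected payoff against the mix.
Alpha: (2/5)·(-2) + (1/5)·(-4) + (2/5)·6 = 4/5
Beta: (2/5)·5 + (1/5)·0 + (2/5)·(-4) = 2/5
Gamma: (2/5)·2 + (1/5)·5 + (2/5)·2 = 13/5
Delta: (2/5)·3 + (1/5)·4 + (2/5)·0 = 2
Highest expected payoff is 13/5, from Gamma.

Gamma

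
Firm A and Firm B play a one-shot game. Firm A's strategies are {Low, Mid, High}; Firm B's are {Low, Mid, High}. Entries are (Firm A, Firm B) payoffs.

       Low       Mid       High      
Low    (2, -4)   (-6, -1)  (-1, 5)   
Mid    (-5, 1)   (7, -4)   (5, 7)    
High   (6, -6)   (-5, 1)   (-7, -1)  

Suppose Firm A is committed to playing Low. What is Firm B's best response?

High

With Firm A fixed at Low, Firm B's payoffs are: Low → -4, Mid → -1, High → 5.
The maximum is 5, achieved by High.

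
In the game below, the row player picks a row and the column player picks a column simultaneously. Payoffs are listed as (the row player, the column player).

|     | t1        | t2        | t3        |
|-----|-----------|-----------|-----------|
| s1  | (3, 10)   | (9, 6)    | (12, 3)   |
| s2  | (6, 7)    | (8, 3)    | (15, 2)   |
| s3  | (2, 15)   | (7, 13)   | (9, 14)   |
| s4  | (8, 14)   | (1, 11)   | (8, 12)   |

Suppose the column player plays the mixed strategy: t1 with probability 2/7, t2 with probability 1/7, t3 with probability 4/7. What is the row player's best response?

s2

The row player's best reply maximizes expected payoff against the mix.
s1: (2/7)·3 + (1/7)·9 + (4/7)·12 = 9
s2: (2/7)·6 + (1/7)·8 + (4/7)·15 = 80/7
s3: (2/7)·2 + (1/7)·7 + (4/7)·9 = 47/7
s4: (2/7)·8 + (1/7)·1 + (4/7)·8 = 7
Highest expected payoff is 80/7, from s2.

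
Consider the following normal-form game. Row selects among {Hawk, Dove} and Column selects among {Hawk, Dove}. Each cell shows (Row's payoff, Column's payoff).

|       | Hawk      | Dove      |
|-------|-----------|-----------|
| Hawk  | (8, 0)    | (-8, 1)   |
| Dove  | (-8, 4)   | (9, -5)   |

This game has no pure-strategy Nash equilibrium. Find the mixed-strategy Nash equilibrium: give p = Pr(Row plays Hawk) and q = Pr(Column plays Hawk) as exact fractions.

Each player's mixing probability is pinned down by making the *other* player indifferent.
Column indifferent between Hawk and Dove: p·0 + (1−p)·4 = p·1 + (1−p)·(-5) ⟹ 4 + (-4)p = (-5) + 6p ⟹ p = 9/10.
Row indifferent between Hawk and Dove: q·8 + (1−q)·(-8) = q·(-8) + (1−q)·9 ⟹ (-8) + 16q = 9 + (-17)q ⟹ q = 17/33.

p = 9/10, q = 17/33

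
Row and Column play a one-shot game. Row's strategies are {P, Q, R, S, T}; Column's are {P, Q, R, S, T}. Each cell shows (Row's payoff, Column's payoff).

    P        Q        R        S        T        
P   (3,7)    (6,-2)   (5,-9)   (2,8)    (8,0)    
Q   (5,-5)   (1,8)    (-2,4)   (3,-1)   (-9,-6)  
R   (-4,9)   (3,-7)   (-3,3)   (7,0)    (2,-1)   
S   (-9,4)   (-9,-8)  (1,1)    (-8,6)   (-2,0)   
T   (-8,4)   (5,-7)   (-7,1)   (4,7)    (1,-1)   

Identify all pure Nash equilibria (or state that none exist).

Check mutual best responses: a cell is a NE iff neither player can gain by unilaterally deviating.
Row's best responses — vs P: Q (payoff 5); vs Q: P (payoff 6); vs R: P (payoff 5); vs S: R (payoff 7); vs T: P (payoff 8).
Column's best responses — vs P: S (payoff 8); vs Q: Q (payoff 8); vs R: P (payoff 9); vs S: S (payoff 6); vs T: S (payoff 7).
No cell has both players best-responding. For instance, Row's best reply to P is Q, but against Q Column prefers Q over P.

None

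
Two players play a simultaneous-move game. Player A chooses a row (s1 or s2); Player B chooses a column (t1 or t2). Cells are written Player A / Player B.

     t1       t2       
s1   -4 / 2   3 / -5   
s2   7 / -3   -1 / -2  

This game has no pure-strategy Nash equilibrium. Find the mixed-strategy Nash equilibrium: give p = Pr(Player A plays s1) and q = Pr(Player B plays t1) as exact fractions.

p = 1/8, q = 4/15

Each player's mixing probability is pinned down by making the *other* player indifferent.
Player B indifferent between t1 and t2: p·2 + (1−p)·(-3) = p·(-5) + (1−p)·(-2) ⟹ (-3) + 5p = (-2) + (-3)p ⟹ p = 1/8.
Player A indifferent between s1 and s2: q·(-4) + (1−q)·3 = q·7 + (1−q)·(-1) ⟹ 3 + (-7)q = (-1) + 8q ⟹ q = 4/15.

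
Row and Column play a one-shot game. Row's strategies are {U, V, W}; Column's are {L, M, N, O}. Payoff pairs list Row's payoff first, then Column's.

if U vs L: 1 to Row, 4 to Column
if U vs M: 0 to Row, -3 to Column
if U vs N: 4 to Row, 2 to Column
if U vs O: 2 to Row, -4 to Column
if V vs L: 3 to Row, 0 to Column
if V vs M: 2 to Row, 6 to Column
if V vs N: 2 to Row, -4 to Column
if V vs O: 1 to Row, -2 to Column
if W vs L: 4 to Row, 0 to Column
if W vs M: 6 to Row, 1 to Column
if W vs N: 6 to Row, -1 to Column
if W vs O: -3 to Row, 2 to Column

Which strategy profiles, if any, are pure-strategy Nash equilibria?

A profile is a Nash equilibrium when each player is best-responding to the other.
Row's best responses — vs L: W (payoff 4); vs M: W (payoff 6); vs N: W (payoff 6); vs O: U (payoff 2).
Column's best responses — vs U: L (payoff 4); vs V: M (payoff 6); vs W: O (payoff 2).
No cell has both players best-responding. For instance, Row's best reply to L is W, but against W Column prefers O over L.

No pure-strategy Nash equilibrium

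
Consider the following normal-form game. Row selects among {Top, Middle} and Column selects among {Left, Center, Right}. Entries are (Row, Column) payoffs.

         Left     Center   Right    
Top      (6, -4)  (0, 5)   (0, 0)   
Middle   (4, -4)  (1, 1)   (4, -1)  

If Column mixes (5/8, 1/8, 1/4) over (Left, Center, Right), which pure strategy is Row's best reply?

Top

Row's best reply maximizes expected payoff against the mix.
Top: (5/8)·6 + (1/8)·0 + (1/4)·0 = 15/4
Middle: (5/8)·4 + (1/8)·1 + (1/4)·4 = 29/8
Highest expected payoff is 15/4, from Top.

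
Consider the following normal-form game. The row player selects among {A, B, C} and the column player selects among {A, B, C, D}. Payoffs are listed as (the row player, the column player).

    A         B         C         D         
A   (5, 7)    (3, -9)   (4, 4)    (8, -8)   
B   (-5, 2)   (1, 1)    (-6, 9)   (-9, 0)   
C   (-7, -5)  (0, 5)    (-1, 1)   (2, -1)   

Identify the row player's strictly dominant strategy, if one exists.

A strategy is strictly dominant if it gives the row player a strictly higher payoff than every other strategy, against every choice by the opponent.
A strictly dominates: vs A: 5 > each of {-5, -7}; vs B: 3 > each of {1, 0}; vs C: 4 > each of {-6, -1}; vs D: 8 > each of {-9, 2}.

A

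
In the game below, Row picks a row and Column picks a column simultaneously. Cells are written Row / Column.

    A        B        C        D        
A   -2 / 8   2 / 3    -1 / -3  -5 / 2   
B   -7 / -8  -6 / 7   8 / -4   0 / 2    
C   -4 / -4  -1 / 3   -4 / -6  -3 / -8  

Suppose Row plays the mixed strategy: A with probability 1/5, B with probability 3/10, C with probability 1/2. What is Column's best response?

B

Column's best reply maximizes expected payoff against the mix.
A: (1/5)·8 + (3/10)·(-8) + (1/2)·(-4) = -14/5
B: (1/5)·3 + (3/10)·7 + (1/2)·3 = 21/5
C: (1/5)·(-3) + (3/10)·(-4) + (1/2)·(-6) = -24/5
D: (1/5)·2 + (3/10)·2 + (1/2)·(-8) = -3
Highest expected payoff is 21/5, from B.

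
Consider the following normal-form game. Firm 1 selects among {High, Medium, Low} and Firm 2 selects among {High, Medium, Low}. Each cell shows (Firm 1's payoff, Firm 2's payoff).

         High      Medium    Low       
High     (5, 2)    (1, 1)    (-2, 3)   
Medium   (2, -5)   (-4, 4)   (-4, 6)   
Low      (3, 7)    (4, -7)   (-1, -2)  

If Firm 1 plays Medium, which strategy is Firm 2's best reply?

With Firm 1 fixed at Medium, Firm 2's payoffs are: High → -5, Medium → 4, Low → 6.
The maximum is 6, achieved by Low.

Low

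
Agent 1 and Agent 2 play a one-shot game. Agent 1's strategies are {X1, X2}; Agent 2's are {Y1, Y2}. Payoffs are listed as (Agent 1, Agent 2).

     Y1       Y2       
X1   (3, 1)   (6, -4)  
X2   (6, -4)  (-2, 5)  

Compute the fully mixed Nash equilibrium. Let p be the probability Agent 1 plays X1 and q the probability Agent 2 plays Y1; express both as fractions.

p = 9/14, q = 8/11

In a mixed NE each player is indifferent between their pure strategies, so the opponent's mix sets the indifference.
Agent 2 indifferent between Y1 and Y2: p·1 + (1−p)·(-4) = p·(-4) + (1−p)·5 ⟹ (-4) + 5p = 5 + (-9)p ⟹ p = 9/14.
Agent 1 indifferent between X1 and X2: q·3 + (1−q)·6 = q·6 + (1−q)·(-2) ⟹ 6 + (-3)q = (-2) + 8q ⟹ q = 8/11.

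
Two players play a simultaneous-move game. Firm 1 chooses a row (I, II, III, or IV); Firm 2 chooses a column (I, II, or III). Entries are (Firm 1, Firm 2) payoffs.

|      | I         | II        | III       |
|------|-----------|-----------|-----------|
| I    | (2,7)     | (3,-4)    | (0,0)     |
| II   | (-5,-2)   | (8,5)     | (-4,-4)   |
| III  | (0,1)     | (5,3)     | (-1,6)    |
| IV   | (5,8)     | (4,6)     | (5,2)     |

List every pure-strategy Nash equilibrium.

(II, II) and (IV, I)

Check mutual best responses: a cell is a NE iff neither player can gain by unilaterally deviating.
Firm 1's best responses — vs I: IV (payoff 5); vs II: II (payoff 8); vs III: IV (payoff 5).
Firm 2's best responses — vs I: I (payoff 7); vs II: II (payoff 5); vs III: III (payoff 6); vs IV: I (payoff 8).
Mutual best responses occur at (II, II) and (IV, I); at each, neither player gains by switching.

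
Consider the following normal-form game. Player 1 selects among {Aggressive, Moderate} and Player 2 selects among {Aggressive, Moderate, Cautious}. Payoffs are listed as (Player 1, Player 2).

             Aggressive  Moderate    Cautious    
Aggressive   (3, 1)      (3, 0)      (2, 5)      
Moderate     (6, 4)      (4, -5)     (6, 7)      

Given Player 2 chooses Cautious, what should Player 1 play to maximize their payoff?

With Player 2 fixed at Cautious, Player 1's payoffs are: Aggressive → 2, Moderate → 6.
The maximum is 6, achieved by Moderate.

Moderate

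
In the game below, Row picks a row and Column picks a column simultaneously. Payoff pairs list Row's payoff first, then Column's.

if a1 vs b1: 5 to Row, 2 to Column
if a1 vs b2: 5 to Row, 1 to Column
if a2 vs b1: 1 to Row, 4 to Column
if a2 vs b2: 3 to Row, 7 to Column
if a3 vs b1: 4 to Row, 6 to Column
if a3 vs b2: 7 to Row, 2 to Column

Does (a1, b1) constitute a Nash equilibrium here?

Holding Column at b1: Row gets 5 from a1, versus 1 from a2, 4 from a3. No profitable deviation for Row.
Holding Row at a1: Column gets 2 from b1, versus 1 from b2. No profitable deviation for Column either.

Yes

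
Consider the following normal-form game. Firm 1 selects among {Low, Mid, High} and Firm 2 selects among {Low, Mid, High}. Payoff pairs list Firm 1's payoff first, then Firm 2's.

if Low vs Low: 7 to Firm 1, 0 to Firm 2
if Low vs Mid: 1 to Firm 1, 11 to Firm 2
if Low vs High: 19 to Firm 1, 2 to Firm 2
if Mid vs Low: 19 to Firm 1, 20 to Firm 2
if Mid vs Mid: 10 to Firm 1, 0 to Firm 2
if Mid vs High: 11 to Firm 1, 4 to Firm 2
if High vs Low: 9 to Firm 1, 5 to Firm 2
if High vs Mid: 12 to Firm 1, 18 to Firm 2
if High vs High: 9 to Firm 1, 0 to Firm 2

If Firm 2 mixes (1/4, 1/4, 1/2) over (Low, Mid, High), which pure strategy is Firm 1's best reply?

Mid

Firm 1's best reply maximizes expected payoff against the mix.
Low: (1/4)·7 + (1/4)·1 + (1/2)·19 = 23/2
Mid: (1/4)·19 + (1/4)·10 + (1/2)·11 = 51/4
High: (1/4)·9 + (1/4)·12 + (1/2)·9 = 39/4
Highest expected payoff is 51/4, from Mid.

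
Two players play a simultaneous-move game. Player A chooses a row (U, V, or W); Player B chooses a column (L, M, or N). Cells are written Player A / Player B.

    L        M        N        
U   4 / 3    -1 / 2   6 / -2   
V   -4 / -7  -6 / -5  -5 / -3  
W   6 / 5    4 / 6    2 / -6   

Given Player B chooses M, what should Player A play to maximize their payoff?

With Player B fixed at M, Player A's payoffs are: U → -1, V → -6, W → 4.
The maximum is 4, achieved by W.

W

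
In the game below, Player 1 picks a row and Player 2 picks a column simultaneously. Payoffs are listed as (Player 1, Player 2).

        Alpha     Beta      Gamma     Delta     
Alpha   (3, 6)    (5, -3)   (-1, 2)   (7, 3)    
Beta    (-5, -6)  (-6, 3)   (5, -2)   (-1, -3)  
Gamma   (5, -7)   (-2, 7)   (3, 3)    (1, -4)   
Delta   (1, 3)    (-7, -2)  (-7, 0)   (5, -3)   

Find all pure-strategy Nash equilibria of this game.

Find each player's best response to every opponent strategy; NE are the intersections.
Player 1's best responses — vs Alpha: Gamma (payoff 5); vs Beta: Alpha (payoff 5); vs Gamma: Beta (payoff 5); vs Delta: Alpha (payoff 7).
Player 2's best responses — vs Alpha: Alpha (payoff 6); vs Beta: Beta (payoff 3); vs Gamma: Beta (payoff 7); vs Delta: Alpha (payoff 3).
No cell has both players best-responding. For instance, Player 1's best reply to Delta is Alpha, but against Alpha Player 2 prefers Alpha over Delta.

There is no pure-strategy Nash equilibrium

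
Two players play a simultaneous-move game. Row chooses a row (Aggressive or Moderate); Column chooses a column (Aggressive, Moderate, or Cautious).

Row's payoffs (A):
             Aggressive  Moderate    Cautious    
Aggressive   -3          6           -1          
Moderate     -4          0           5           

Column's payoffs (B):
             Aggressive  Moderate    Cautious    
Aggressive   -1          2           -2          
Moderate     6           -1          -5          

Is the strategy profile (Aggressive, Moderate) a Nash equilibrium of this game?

Holding Column at Moderate: Row gets 6 from Aggressive, versus 0 from Moderate. No profitable deviation for Row.
Holding Row at Aggressive: Column gets 2 from Moderate, versus -1 from Aggressive, -2 from Cautious. No profitable deviation for Column either.

Yes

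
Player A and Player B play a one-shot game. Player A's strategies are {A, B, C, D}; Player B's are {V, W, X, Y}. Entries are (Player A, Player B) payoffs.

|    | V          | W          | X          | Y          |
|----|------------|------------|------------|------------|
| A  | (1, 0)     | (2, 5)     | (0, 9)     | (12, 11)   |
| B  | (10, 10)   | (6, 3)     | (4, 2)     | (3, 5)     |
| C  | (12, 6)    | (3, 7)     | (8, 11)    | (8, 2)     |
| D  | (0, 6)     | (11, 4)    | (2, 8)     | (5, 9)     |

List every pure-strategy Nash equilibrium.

(A, Y) and (C, X)

Check mutual best responses: a cell is a NE iff neither player can gain by unilaterally deviating.
Player A's best responses — vs V: C (payoff 12); vs W: D (payoff 11); vs X: C (payoff 8); vs Y: A (payoff 12).
Player B's best responses — vs A: Y (payoff 11); vs B: V (payoff 10); vs C: X (payoff 11); vs D: Y (payoff 9).
Mutual best responses occur at (A, Y) and (C, X); at each, neither player gains by switching.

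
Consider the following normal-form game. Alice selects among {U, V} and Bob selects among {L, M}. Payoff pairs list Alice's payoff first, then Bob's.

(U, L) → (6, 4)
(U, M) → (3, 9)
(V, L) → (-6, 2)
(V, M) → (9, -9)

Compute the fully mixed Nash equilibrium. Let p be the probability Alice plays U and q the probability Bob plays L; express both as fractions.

Each player's mixing probability is pinned down by making the *other* player indifferent.
Bob indifferent between L and M: p·4 + (1−p)·2 = p·9 + (1−p)·(-9) ⟹ 2 + 2p = (-9) + 18p ⟹ p = 11/16.
Alice indifferent between U and V: q·6 + (1−q)·3 = q·(-6) + (1−q)·9 ⟹ 3 + 3q = 9 + (-15)q ⟹ q = 1/3.

p = 11/16, q = 1/3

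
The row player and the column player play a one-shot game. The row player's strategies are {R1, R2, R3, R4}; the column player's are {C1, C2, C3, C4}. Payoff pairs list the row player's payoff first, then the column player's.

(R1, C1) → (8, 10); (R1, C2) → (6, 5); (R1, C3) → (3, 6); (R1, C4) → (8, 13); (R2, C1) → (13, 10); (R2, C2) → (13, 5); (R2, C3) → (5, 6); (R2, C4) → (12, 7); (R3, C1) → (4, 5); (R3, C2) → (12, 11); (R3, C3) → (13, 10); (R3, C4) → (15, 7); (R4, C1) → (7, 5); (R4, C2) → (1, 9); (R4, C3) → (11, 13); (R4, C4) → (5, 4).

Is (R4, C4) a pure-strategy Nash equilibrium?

No

Holding the column player at C4: the row player gets 5 from R4 but could get 15 by switching to R3. The row player has a profitable deviation.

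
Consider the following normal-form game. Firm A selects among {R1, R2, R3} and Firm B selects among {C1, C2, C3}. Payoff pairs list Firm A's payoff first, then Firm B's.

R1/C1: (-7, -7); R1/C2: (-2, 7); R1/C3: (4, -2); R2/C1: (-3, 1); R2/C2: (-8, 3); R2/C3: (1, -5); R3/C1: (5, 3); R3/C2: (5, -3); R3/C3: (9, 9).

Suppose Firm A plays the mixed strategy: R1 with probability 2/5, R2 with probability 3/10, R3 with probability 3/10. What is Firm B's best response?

C2

Firm B's best reply maximizes expected payoff against the mix.
C1: (2/5)·(-7) + (3/10)·1 + (3/10)·3 = -8/5
C2: (2/5)·7 + (3/10)·3 + (3/10)·(-3) = 14/5
C3: (2/5)·(-2) + (3/10)·(-5) + (3/10)·9 = 2/5
Highest expected payoff is 14/5, from C2.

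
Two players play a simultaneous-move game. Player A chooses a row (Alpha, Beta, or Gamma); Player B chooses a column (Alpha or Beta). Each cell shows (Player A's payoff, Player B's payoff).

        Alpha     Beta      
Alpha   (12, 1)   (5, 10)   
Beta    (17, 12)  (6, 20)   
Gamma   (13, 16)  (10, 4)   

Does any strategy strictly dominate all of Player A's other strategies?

None

A strategy is strictly dominant if it gives Player A a strictly higher payoff than every other strategy, against every choice by the opponent.
Alpha is not dominant: against Alpha, Beta gives 17 > 12.
Beta is not dominant: against Beta, Gamma gives 10 > 6.
Gamma is not dominant: against Alpha, Beta gives 17 > 13.
No single strategy is best against every opponent action.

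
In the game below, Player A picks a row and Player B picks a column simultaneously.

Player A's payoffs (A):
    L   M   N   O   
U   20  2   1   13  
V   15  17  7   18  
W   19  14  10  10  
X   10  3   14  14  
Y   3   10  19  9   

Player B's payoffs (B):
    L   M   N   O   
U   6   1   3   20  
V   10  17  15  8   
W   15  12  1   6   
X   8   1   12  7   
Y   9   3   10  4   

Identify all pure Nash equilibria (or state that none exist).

(V, M) and (Y, N)

Find each player's best response to every opponent strategy; NE are the intersections.
Player A's best responses — vs L: U (payoff 20); vs M: V (payoff 17); vs N: Y (payoff 19); vs O: V (payoff 18).
Player B's best responses — vs U: O (payoff 20); vs V: M (payoff 17); vs W: L (payoff 15); vs X: N (payoff 12); vs Y: N (payoff 10).
Mutual best responses occur at (V, M) and (Y, N); at each, neither player gains by switching.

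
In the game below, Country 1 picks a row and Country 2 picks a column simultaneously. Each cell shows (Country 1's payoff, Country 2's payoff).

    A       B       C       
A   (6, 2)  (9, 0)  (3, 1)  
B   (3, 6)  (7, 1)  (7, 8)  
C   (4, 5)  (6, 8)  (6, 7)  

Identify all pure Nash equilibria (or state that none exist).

(A, A) and (B, C)

Check mutual best responses: a cell is a NE iff neither player can gain by unilaterally deviating.
Country 1's best responses — vs A: A (payoff 6); vs B: A (payoff 9); vs C: B (payoff 7).
Country 2's best responses — vs A: A (payoff 2); vs B: C (payoff 8); vs C: B (payoff 8).
Mutual best responses occur at (A, A) and (B, C); at each, neither player gains by switching.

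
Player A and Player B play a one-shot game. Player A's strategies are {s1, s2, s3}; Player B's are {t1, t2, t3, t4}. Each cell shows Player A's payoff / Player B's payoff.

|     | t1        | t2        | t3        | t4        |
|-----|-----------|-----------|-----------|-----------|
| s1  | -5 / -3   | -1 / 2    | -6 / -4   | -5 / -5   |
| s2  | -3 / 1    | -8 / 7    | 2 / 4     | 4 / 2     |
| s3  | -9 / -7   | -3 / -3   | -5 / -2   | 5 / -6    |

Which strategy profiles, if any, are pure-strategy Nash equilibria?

A profile is a Nash equilibrium when each player is best-responding to the other.
Player A's best responses — vs t1: s2 (payoff -3); vs t2: s1 (payoff -1); vs t3: s2 (payoff 2); vs t4: s3 (payoff 5).
Player B's best responses — vs s1: t2 (payoff 2); vs s2: t2 (payoff 7); vs s3: t3 (payoff -2).
The only mutual best response is (s1, t2); neither player gains by switching there.

(s1, t2)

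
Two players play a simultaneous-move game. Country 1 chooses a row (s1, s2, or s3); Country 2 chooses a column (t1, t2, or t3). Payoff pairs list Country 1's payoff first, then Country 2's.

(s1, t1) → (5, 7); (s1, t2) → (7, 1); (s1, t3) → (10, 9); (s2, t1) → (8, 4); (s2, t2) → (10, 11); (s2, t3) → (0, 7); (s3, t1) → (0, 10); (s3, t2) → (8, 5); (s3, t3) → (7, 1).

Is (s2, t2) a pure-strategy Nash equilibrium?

Yes

Holding Country 2 at t2: Country 1 gets 10 from s2, versus 7 from s1, 8 from s3. No profitable deviation for Country 1.
Holding Country 1 at s2: Country 2 gets 11 from t2, versus 4 from t1, 7 from t3. No profitable deviation for Country 2 either.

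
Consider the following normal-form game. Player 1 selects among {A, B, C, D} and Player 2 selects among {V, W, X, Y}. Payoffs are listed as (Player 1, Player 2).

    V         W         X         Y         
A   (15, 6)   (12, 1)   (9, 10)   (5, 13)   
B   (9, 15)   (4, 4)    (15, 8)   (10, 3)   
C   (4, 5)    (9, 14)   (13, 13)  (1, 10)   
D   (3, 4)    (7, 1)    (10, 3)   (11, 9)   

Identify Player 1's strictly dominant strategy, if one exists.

Check whether one of Player 1's strategies beats all alternatives regardless of what the opponent does.
A is not dominant: against X, B gives 15 > 9.
B is not dominant: against V, A gives 15 > 9.
C is not dominant: against V, A gives 15 > 4.
D is not dominant: against V, A gives 15 > 3.
No single strategy is best against every opponent action.

No strictly dominant strategy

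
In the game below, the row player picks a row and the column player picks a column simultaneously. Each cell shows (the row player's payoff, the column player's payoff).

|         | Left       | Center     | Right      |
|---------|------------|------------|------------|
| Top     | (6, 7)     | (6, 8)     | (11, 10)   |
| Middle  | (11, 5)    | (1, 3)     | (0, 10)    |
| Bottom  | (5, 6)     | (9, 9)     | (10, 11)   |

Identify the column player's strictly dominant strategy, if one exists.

Right

A strategy is strictly dominant if it gives the column player a strictly higher payoff than every other strategy, against every choice by the opponent.
Right strictly dominates: vs Top: 10 > each of {7, 8}; vs Middle: 10 > each of {5, 3}; vs Bottom: 11 > each of {6, 9}.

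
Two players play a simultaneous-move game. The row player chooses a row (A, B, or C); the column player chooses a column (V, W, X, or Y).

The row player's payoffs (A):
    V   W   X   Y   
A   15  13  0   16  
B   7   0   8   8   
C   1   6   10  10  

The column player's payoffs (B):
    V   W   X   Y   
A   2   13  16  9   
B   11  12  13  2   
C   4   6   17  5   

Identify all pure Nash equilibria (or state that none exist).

Find each player's best response to every opponent strategy; NE are the intersections.
The row player's best responses — vs V: A (payoff 15); vs W: A (payoff 13); vs X: C (payoff 10); vs Y: A (payoff 16).
The column player's best responses — vs A: X (payoff 16); vs B: X (payoff 13); vs C: X (payoff 17).
The only mutual best response is (C, X); neither player gains by switching there.

(C, X)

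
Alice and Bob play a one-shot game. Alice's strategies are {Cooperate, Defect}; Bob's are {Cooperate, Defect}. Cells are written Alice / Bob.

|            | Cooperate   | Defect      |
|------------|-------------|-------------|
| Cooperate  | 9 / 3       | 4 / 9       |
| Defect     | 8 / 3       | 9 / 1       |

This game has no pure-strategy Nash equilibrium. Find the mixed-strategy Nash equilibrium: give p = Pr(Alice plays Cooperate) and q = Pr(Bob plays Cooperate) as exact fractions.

In a mixed NE each player is indifferent between their pure strategies, so the opponent's mix sets the indifference.
Bob indifferent between Cooperate and Defect: p·3 + (1−p)·3 = p·9 + (1−p)·1 ⟹ 3 + 0p = 1 + 8p ⟹ p = 1/4.
Alice indifferent between Cooperate and Defect: q·9 + (1−q)·4 = q·8 + (1−q)·9 ⟹ 4 + 5q = 9 + (-1)q ⟹ q = 5/6.

p = 1/4, q = 5/6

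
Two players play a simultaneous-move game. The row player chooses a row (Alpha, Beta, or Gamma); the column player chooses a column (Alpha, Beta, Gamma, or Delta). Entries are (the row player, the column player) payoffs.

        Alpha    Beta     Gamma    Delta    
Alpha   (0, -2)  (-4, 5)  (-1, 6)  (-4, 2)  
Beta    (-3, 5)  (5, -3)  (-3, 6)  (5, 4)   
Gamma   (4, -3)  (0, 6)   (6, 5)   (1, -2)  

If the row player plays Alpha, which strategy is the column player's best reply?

With the row player fixed at Alpha, the column player's payoffs are: Alpha → -2, Beta → 5, Gamma → 6, Delta → 2.
The maximum is 6, achieved by Gamma.

Gamma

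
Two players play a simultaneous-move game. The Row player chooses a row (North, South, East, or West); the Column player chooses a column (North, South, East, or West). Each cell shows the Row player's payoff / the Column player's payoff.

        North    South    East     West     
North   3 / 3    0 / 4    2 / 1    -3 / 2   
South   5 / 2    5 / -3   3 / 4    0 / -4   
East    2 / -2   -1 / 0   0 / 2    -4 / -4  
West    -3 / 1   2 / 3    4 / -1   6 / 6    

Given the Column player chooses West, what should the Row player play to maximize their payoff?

With the Column player fixed at West, the Row player's payoffs are: North → -3, South → 0, East → -4, West → 6.
The maximum is 6, achieved by West.

West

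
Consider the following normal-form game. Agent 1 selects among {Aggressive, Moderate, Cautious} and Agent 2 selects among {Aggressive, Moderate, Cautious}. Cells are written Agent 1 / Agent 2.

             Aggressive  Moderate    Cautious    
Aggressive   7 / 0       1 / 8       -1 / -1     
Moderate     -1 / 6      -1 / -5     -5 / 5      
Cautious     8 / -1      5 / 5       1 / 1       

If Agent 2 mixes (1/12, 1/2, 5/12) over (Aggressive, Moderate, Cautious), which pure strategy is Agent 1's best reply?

Agent 1's best reply maximizes expected payoff against the mix.
Aggressive: (1/12)·7 + (1/2)·1 + (5/12)·(-1) = 2/3
Moderate: (1/12)·(-1) + (1/2)·(-1) + (5/12)·(-5) = -8/3
Cautious: (1/12)·8 + (1/2)·5 + (5/12)·1 = 43/12
Highest expected payoff is 43/12, from Cautious.

Cautious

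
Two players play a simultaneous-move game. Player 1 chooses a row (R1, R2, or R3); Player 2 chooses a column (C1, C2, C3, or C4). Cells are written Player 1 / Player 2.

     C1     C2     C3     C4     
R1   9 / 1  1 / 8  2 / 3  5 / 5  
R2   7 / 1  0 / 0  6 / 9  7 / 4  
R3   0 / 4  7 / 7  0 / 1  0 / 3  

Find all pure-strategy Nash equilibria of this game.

(R2, C3) and (R3, C2)

A profile is a Nash equilibrium when each player is best-responding to the other.
Player 1's best responses — vs C1: R1 (payoff 9); vs C2: R3 (payoff 7); vs C3: R2 (payoff 6); vs C4: R2 (payoff 7).
Player 2's best responses — vs R1: C2 (payoff 8); vs R2: C3 (payoff 9); vs R3: C2 (payoff 7).
Mutual best responses occur at (R2, C3) and (R3, C2); at each, neither player gains by switching.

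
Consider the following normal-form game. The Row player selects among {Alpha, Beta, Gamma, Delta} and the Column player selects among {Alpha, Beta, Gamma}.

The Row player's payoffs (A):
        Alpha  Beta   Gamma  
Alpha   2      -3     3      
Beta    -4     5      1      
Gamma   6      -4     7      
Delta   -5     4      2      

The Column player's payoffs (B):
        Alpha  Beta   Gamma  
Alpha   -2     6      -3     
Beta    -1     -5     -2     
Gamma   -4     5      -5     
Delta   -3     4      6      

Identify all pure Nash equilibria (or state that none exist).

Find each player's best response to every opponent strategy; NE are the intersections.
The Row player's best responses — vs Alpha: Gamma (payoff 6); vs Beta: Beta (payoff 5); vs Gamma: Gamma (payoff 7).
The Column player's best responses — vs Alpha: Beta (payoff 6); vs Beta: Alpha (payoff -1); vs Gamma: Beta (payoff 5); vs Delta: Gamma (payoff 6).
No cell has both players best-responding. For instance, the Row player's best reply to Beta is Beta, but against Beta the Column player prefers Alpha over Beta.

No pure-strategy Nash equilibrium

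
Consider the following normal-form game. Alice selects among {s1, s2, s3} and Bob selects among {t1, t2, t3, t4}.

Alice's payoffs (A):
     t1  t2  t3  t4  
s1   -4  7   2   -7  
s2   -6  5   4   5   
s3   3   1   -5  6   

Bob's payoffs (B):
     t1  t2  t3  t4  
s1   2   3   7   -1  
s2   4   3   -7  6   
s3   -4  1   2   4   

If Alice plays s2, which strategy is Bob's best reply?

t4

With Alice fixed at s2, Bob's payoffs are: t1 → 4, t2 → 3, t3 → -7, t4 → 6.
The maximum is 6, achieved by t4.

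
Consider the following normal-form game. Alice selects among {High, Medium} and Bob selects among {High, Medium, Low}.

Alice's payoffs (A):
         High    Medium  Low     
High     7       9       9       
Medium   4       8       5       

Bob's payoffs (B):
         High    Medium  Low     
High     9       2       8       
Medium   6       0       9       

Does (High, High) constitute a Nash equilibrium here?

Holding Bob at High: Alice gets 7 from High, versus 4 from Medium. No profitable deviation for Alice.
Holding Alice at High: Bob gets 9 from High, versus 2 from Medium, 8 from Low. No profitable deviation for Bob either.

Yes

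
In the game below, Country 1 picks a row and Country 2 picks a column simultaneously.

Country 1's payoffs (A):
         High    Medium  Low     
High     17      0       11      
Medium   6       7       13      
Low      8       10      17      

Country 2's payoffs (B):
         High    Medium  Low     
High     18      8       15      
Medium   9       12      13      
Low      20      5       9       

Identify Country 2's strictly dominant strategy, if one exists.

A strategy is strictly dominant if it gives Country 2 a strictly higher payoff than every other strategy, against every choice by the opponent.
High is not dominant: against Medium, Medium gives 12 > 9.
Medium is not dominant: against High, High gives 18 > 8.
Low is not dominant: against High, High gives 18 > 15.
No single strategy is best against every opponent action.

No strictly dominant strategy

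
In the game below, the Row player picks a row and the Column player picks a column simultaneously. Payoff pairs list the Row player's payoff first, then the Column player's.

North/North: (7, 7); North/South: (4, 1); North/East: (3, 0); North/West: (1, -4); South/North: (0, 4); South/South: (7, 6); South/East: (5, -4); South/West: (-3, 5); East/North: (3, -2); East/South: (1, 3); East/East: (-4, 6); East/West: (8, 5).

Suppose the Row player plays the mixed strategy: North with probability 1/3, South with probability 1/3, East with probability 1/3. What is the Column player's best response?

South

Compute the Column player's expected payoff from each pure strategy against the given mix.
North: (1/3)·7 + (1/3)·4 + (1/3)·(-2) = 3
South: (1/3)·1 + (1/3)·6 + (1/3)·3 = 10/3
East: (1/3)·0 + (1/3)·(-4) + (1/3)·6 = 2/3
West: (1/3)·(-4) + (1/3)·5 + (1/3)·5 = 2
Highest expected payoff is 10/3, from South.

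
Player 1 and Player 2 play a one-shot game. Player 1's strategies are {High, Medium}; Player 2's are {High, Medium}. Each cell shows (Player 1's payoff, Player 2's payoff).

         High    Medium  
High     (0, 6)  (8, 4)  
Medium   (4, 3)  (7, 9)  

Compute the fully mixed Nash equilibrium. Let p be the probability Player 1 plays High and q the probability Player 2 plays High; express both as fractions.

p = 3/4, q = 1/5

In a mixed NE each player is indifferent between their pure strategies, so the opponent's mix sets the indifference.
Player 2 indifferent between High and Medium: p·6 + (1−p)·3 = p·4 + (1−p)·9 ⟹ 3 + 3p = 9 + (-5)p ⟹ p = 3/4.
Player 1 indifferent between High and Medium: q·0 + (1−q)·8 = q·4 + (1−q)·7 ⟹ 8 + (-8)q = 7 + (-3)q ⟹ q = 1/5.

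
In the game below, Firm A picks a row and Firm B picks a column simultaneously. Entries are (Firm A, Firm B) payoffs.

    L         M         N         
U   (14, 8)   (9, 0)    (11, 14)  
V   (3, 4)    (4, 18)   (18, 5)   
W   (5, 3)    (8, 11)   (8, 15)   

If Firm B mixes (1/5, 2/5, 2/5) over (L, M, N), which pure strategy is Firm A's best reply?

Compute Firm A's expected payoff from each pure strategy against the given mix.
U: (1/5)·14 + (2/5)·9 + (2/5)·11 = 54/5
V: (1/5)·3 + (2/5)·4 + (2/5)·18 = 47/5
W: (1/5)·5 + (2/5)·8 + (2/5)·8 = 37/5
Highest expected payoff is 54/5, from U.

U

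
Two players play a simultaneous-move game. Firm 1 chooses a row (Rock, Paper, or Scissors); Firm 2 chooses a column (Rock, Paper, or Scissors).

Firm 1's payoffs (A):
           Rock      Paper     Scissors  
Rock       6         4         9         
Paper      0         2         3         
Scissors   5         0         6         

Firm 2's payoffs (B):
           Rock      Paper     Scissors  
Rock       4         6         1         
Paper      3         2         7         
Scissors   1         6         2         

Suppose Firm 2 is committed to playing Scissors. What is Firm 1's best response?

Rock

With Firm 2 fixed at Scissors, Firm 1's payoffs are: Rock → 9, Paper → 3, Scissors → 6.
The maximum is 9, achieved by Rock.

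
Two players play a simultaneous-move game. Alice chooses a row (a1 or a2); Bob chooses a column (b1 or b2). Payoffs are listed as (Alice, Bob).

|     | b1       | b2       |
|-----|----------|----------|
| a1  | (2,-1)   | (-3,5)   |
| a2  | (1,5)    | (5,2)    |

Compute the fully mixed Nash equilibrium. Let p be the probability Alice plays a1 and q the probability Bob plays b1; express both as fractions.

Each player's mixing probability is pinned down by making the *other* player indifferent.
Bob indifferent between b1 and b2: p·(-1) + (1−p)·5 = p·5 + (1−p)·2 ⟹ 5 + (-6)p = 2 + 3p ⟹ p = 1/3.
Alice indifferent between a1 and a2: q·2 + (1−q)·(-3) = q·1 + (1−q)·5 ⟹ (-3) + 5q = 5 + (-4)q ⟹ q = 8/9.

p = 1/3, q = 8/9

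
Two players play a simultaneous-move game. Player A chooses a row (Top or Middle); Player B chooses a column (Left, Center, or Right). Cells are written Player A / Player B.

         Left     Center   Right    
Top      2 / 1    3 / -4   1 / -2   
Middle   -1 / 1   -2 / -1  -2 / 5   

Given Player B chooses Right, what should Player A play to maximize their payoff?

With Player B fixed at Right, Player A's payoffs are: Top → 1, Middle → -2.
The maximum is 1, achieved by Top.

Top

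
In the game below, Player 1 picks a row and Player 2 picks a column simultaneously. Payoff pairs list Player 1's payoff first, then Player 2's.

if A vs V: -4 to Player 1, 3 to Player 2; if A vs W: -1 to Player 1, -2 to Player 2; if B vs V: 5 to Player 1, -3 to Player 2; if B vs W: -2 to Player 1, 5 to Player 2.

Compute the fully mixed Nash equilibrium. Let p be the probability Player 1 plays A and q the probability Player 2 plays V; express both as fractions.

Each player's mixing probability is pinned down by making the *other* player indifferent.
Player 2 indifferent between V and W: p·3 + (1−p)·(-3) = p·(-2) + (1−p)·5 ⟹ (-3) + 6p = 5 + (-7)p ⟹ p = 8/13.
Player 1 indifferent between A and B: q·(-4) + (1−q)·(-1) = q·5 + (1−q)·(-2) ⟹ (-1) + (-3)q = (-2) + 7q ⟹ q = 1/10.

p = 8/13, q = 1/10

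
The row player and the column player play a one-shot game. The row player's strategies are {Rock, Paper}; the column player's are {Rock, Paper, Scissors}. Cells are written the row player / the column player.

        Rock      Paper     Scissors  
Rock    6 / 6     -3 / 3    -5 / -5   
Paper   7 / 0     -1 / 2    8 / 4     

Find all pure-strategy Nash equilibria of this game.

Check mutual best responses: a cell is a NE iff neither player can gain by unilaterally deviating.
The row player's best responses — vs Rock: Paper (payoff 7); vs Paper: Paper (payoff -1); vs Scissors: Paper (payoff 8).
The column player's best responses — vs Rock: Rock (payoff 6); vs Paper: Scissors (payoff 4).
The only mutual best response is (Paper, Scissors); neither player gains by switching there.

(Paper, Scissors)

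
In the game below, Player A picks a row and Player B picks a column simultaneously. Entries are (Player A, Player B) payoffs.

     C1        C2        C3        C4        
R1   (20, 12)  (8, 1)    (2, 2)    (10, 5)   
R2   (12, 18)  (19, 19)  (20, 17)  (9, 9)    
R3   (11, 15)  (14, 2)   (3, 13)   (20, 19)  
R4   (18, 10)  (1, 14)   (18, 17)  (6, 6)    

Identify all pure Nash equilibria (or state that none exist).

(R1, C1), (R2, C2), and (R3, C4)

Find each player's best response to every opponent strategy; NE are the intersections.
Player A's best responses — vs C1: R1 (payoff 20); vs C2: R2 (payoff 19); vs C3: R2 (payoff 20); vs C4: R3 (payoff 20).
Player B's best responses — vs R1: C1 (payoff 12); vs R2: C2 (payoff 19); vs R3: C4 (payoff 19); vs R4: C3 (payoff 17).
Mutual best responses occur at (R1, C1), (R2, C2), and (R3, C4); at each, neither player gains by switching.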